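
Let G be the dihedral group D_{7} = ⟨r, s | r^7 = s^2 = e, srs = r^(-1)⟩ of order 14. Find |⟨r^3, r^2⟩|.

|⟨r^3⟩| = 7 and |⟨r^2⟩| = 7, so |H| is a multiple of lcm(7, 7) = 7 and divides |G| = 14.
Closing under the operation: H = {e, r, r^2, r^3, r^4, r^5, r^6}, so |H| = 7.

7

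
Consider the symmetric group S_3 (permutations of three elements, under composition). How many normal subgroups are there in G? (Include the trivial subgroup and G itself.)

G has 6 subgroups. Checking conjugation-invariance by order — order 1: 1/1 normal; order 2: 0/3 normal; order 3: 1/1 normal; order 6: 1/1 normal.
Total normal subgroups: 3.

3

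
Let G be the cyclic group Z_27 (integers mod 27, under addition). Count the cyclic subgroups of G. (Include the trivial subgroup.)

4

Each element a generates a cyclic subgroup ⟨a⟩; distinct elements may generate the same one (a cyclic group of order d has φ(d) generators).
Cyclic subgroups by order — order 1: 1; order 3: 1; order 9: 1; order 27: 1.
Total: 4.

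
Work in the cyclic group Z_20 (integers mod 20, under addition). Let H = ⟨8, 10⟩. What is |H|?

10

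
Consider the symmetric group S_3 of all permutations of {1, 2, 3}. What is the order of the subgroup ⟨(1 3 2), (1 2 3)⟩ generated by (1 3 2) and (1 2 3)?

|⟨(1 3 2)⟩| = 3 and |⟨(1 2 3)⟩| = 3, so |H| is a multiple of lcm(3, 3) = 3 and divides |G| = 6.
Closing under the operation: H = {e, (1 2 3), (1 3 2)}, so |H| = 3.

3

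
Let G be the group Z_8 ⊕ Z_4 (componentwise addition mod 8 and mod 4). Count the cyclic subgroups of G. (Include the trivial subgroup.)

A cyclic subgroup of order d is generated by each of its φ(d) elements of order d, so the cyclic subgroups of order d number (#elements of order d)/φ(d).
Cyclic subgroups by order — order 1: 1; order 2: 3; order 4: 6; order 8: 4.
Total: 14.

14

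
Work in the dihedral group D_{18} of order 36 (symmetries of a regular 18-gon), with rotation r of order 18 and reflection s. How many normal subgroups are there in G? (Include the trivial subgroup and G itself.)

9

G has 45 subgroups. Checking conjugation-invariance by order — order 1: 1/1 normal; order 2: 1/19 normal; order 3: 1/1 normal; order 4: 0/9 normal; order 6: 1/7 normal; order 9: 1/1 normal; order 12: 0/3 normal; order 18: 3/3 normal; order 36: 1/1 normal.
Total normal subgroups: 9.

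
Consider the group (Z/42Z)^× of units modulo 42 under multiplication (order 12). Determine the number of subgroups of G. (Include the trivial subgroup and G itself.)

|G| = 12, so by Lagrange every subgroup order divides 12. Divisors: 1, 2, 3, 4, 6, 12.
Subgroups by order — order 1: 1; order 2: 3; order 3: 1; order 4: 1; order 6: 3; order 12: 1.
Total: 1 + 3 + 1 + 1 + 3 + 1 = 10.

10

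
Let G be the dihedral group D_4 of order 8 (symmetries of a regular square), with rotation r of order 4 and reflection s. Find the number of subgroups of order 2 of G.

5

|G| = 8 and 2 | 8, so subgroups of order 2 are possible by Lagrange.
The subgroups of order 2 are: {e, r^2}; {e, r^2s}; {e, r^3s}; {e, rs}; … (5 in all).
So G has 5 subgroups of order 2.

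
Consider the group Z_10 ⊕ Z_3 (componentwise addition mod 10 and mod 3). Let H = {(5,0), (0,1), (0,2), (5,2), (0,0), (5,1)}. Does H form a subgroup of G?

Yes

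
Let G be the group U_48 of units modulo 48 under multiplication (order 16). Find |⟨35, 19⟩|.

8

|⟨35⟩| = 4 and |⟨19⟩| = 4, so |H| is a multiple of lcm(4, 4) = 4 and divides |G| = 16.
Closing under the operation: H = {1, 11, 17, 19, 25, 35, 41, 43}, so |H| = 8.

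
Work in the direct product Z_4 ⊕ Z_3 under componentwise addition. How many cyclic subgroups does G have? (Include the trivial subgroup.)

Each element a generates a cyclic subgroup ⟨a⟩; distinct elements may generate the same one (a cyclic group of order d has φ(d) generators).
Cyclic subgroups by order — order 1: 1; order 2: 1; order 3: 1; order 4: 1; order 6: 1; order 12: 1.
Total: 6.

6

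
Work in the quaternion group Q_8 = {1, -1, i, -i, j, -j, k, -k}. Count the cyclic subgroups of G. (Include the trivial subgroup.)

5

Group the elements of G by the cyclic subgroup they generate; each cyclic subgroup of order d accounts for φ(d) elements.
Cyclic subgroups by order — order 1: 1; order 2: 1; order 4: 3.
Total: 5.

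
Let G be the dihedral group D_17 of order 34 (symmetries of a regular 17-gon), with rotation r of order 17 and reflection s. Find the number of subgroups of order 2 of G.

17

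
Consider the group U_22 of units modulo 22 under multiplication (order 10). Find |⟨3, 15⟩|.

5

|⟨3⟩| = 5 and |⟨15⟩| = 5, so |H| is a multiple of lcm(5, 5) = 5 and divides |G| = 10.
Closing under the operation: H = {1, 3, 5, 9, 15}, so |H| = 5.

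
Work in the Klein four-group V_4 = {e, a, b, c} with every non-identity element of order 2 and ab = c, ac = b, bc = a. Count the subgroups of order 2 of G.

|G| = 4 and 2 | 4, so subgroups of order 2 are possible by Lagrange.
The subgroups of order 2 are: {e, a}; {e, b}; {e, c}.
So G has 3 subgroups of order 2.

3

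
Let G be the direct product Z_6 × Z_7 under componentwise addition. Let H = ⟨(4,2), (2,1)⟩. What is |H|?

|⟨(4,2)⟩| = 21 and |⟨(2,1)⟩| = 21, so |H| is a multiple of lcm(21, 21) = 21 and divides |G| = 42.
Closing under the operation: H = {(0,0), (0,1), (0,2), (0,3), (0,4), (0,5), (0,6), (2,0), (2,1), (2,2), (2,3), (2,4), (2,5), (2,6), (4,0), (4,1), (4,2), (4,3), (4,4), (4,5), (4,6)}, so |H| = 21.

21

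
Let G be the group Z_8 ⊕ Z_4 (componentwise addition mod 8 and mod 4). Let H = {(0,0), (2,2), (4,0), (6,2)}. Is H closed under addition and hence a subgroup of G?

Yes

|H| = 4 divides |G| = 32, consistent with Lagrange.
H contains the identity, every element's inverse is in H, and H is closed under +: it is a subgroup.
In fact H = ⟨(6,2)⟩.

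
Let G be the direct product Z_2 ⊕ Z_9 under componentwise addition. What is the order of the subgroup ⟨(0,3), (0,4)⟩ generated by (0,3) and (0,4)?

9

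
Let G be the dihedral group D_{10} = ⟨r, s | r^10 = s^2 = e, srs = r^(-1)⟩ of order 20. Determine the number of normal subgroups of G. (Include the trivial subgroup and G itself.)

7

G has 22 subgroups. Checking conjugation-invariance by order — order 1: 1/1 normal; order 2: 1/11 normal; order 4: 0/5 normal; order 5: 1/1 normal; order 10: 3/3 normal; order 20: 1/1 normal.
Total normal subgroups: 7.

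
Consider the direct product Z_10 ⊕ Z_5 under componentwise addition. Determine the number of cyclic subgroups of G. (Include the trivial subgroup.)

14

Group the elements of G by the cyclic subgroup they generate; each cyclic subgroup of order d accounts for φ(d) elements.
Cyclic subgroups by order — order 1: 1; order 2: 1; order 5: 6; order 10: 6.
Total: 14.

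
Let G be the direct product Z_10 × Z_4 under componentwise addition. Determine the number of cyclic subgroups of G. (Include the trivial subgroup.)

A cyclic subgroup of order d is generated by each of its φ(d) elements of order d, so the cyclic subgroups of order d number (#elements of order d)/φ(d).
Cyclic subgroups by order — order 1: 1; order 2: 3; order 4: 2; order 5: 1; order 10: 3; order 20: 2.
Total: 12.

12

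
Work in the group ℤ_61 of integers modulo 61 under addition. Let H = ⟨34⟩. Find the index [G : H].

1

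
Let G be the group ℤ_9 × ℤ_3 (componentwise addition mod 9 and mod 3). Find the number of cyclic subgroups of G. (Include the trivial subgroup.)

Each element a generates a cyclic subgroup ⟨a⟩; distinct elements may generate the same one (a cyclic group of order d has φ(d) generators).
Cyclic subgroups by order — order 1: 1; order 3: 4; order 9: 3.
Total: 8.

8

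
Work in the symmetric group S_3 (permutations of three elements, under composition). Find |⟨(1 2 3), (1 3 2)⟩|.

3

|⟨(1 2 3)⟩| = 3 and |⟨(1 3 2)⟩| = 3, so |H| is a multiple of lcm(3, 3) = 3 and divides |G| = 6.
Closing under the operation: H = {e, (1 2 3), (1 3 2)}, so |H| = 3.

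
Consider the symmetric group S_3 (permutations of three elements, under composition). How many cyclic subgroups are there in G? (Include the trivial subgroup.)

Each element a generates a cyclic subgroup ⟨a⟩; distinct elements may generate the same one (a cyclic group of order d has φ(d) generators).
Cyclic subgroups by order — order 1: 1; order 2: 3; order 3: 1.
Total: 5.

5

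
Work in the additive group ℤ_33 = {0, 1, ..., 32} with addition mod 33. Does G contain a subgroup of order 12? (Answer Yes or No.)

12 does not divide |G| = 33, so by Lagrange no subgroup of order 12 exists.

No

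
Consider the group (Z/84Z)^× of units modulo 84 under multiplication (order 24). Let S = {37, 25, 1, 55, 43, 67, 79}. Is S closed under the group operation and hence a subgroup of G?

No

|S| = 7 does not divide |G| = 24, so by Lagrange S is not a subgroup.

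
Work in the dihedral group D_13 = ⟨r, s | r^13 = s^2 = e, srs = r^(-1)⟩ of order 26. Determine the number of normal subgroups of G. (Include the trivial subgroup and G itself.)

G has 16 subgroups. Checking conjugation-invariance by order — order 1: 1/1 normal; order 2: 0/13 normal; order 13: 1/1 normal; order 26: 1/1 normal.
Total normal subgroups: 3.

3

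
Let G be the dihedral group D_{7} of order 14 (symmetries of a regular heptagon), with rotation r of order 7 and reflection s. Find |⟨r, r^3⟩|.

|⟨r⟩| = 7 and |⟨r^3⟩| = 7, so |H| is a multiple of lcm(7, 7) = 7 and divides |G| = 14.
Closing under the operation: H = {e, r, r^2, r^3, r^4, r^5, r^6}, so |H| = 7.

7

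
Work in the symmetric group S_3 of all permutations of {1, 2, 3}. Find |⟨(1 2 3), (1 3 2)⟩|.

|⟨(1 2 3)⟩| = 3 and |⟨(1 3 2)⟩| = 3, so |H| is a multiple of lcm(3, 3) = 3 and divides |G| = 6.
Closing under the operation: H = {e, (1 2 3), (1 3 2)}, so |H| = 3.

3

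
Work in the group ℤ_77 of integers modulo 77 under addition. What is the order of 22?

In ℤ_77, the order of an element a is n/gcd(a, n).
gcd(22, 77) = 11, so |⟨22⟩| = 77/11 = 7.

7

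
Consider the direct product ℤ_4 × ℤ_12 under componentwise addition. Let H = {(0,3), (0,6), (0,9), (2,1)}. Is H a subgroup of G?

The identity (0,0) ∉ H, so H is not a subgroup.

No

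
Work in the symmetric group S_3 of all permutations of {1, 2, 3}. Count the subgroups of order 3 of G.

1

|G| = 6 and 3 | 6, so subgroups of order 3 are possible by Lagrange.
The subgroups of order 3 are: {e, (1 2 3), (1 3 2)}.
So G has 1 subgroup of order 3.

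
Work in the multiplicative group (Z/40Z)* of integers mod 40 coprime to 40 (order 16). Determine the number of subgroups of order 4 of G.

|G| = 16 and 4 | 16, so subgroups of order 4 are possible by Lagrange.
The subgroups of order 4 are: {1, 9, 11, 19}; {1, 11, 21, 31}; {1, 11, 29, 39}; {1, 9, 13, 37}; … (11 in all).
So G has 11 subgroups of order 4.

11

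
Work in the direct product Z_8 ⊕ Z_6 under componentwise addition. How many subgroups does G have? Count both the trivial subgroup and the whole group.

|G| = 48, so by Lagrange every subgroup order divides 48. Divisors: 1, 2, 3, 4, 6, 8, 12, 16, 24, 48.
Subgroups by order — order 1: 1; order 2: 3; order 3: 1; order 4: 3; order 6: 3; order 8: 3; order 12: 3; order 16: 1; order 24: 3; order 48: 1.
Total: 1 + 3 + 1 + 3 + 3 + 3 + 3 + 1 + 3 + 1 = 22.

22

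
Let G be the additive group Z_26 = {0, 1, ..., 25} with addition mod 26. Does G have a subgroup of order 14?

14 does not divide |G| = 26, so by Lagrange no subgroup of order 14 exists.

No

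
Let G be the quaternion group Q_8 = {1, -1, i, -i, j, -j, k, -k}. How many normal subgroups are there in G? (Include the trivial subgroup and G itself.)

G has 6 subgroups. Checking conjugation-invariance by order — order 1: 1/1 normal; order 2: 1/1 normal; order 4: 3/3 normal; order 8: 1/1 normal.
Total normal subgroups: 6.

6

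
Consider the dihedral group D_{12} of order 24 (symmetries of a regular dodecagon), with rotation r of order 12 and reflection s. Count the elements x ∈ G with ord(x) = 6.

2

The elements of order 6 are: r^2, r^10.
That's 2.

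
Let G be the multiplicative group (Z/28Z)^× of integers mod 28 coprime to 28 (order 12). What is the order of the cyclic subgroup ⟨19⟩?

Compute successive powers of 19 mod 28: 19, 25, 27, 9, 3, 1; 19^6 ≡ 1 (mod 28).
So |⟨19⟩| = 6.

6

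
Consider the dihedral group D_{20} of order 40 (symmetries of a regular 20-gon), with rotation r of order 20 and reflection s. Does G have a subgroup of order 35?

35 does not divide |G| = 40, so by Lagrange no subgroup of order 35 exists.

No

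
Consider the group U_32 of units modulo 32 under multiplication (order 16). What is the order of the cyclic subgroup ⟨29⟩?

Compute successive powers of 29 mod 32: 29, 9, 5, 17, 13, 25, 21, 1; 29^8 ≡ 1 (mod 32).
So |⟨29⟩| = 8.

8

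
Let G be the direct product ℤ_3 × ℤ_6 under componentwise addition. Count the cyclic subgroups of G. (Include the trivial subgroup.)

A cyclic subgroup of order d is generated by each of its φ(d) elements of order d, so the cyclic subgroups of order d number (#elements of order d)/φ(d).
Cyclic subgroups by order — order 1: 1; order 2: 1; order 3: 4; order 6: 4.
Total: 10.

10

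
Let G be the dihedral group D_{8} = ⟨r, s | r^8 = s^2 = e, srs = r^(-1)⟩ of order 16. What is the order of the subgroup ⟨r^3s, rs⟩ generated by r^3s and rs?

8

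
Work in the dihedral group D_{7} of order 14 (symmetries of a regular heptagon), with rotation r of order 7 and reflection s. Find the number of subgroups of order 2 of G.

|G| = 14 and 2 | 14, so subgroups of order 2 are possible by Lagrange.
The subgroups of order 2 are: {e, r^2s}; {e, r^3s}; {e, r^4s}; {e, r^5s}; … (7 in all).
So G has 7 subgroups of order 2.

7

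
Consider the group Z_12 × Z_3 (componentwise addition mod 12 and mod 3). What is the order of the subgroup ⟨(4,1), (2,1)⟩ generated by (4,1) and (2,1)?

18

|⟨(4,1)⟩| = 3 and |⟨(2,1)⟩| = 6, so |H| is a multiple of lcm(3, 6) = 6 and divides |G| = 36.
Closing under the operation: H = {(0,0), (0,1), (0,2), (2,0), (2,1), (2,2), (4,0), (4,1), (4,2), (6,0), (6,1), (6,2), (8,0), (8,1), (8,2), (10,0), (10,1), (10,2)}, so |H| = 18.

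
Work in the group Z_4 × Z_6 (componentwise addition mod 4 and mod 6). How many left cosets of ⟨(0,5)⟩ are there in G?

4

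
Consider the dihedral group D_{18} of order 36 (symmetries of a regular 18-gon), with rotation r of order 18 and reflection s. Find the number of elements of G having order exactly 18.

The elements of order 18 are: r, r^5, r^7, r^11, r^13, r^17.
That's 6.

6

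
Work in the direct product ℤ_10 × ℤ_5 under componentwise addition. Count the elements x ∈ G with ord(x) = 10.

24

An element (a,b) has order lcm(ord(a), ord(b)); count pairs with lcm equal to 10.
Enumerating gives 24 such elements.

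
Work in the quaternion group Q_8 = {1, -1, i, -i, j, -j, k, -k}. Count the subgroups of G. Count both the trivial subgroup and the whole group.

|G| = 8, so by Lagrange every subgroup order divides 8. Divisors: 1, 2, 4, 8.
Subgroups by order — order 1: 1; order 2: 1; order 4: 3; order 8: 1.
Total: 1 + 1 + 3 + 1 = 6.

6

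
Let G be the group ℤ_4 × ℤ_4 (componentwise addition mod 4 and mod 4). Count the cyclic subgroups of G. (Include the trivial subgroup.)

10

Each element a generates a cyclic subgroup ⟨a⟩; distinct elements may generate the same one (a cyclic group of order d has φ(d) generators).
Cyclic subgroups by order — order 1: 1; order 2: 3; order 4: 6.
Total: 10.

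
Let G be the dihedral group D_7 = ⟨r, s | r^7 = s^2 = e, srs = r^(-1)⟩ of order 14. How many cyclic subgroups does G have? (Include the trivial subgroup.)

Group the elements of G by the cyclic subgroup they generate; each cyclic subgroup of order d accounts for φ(d) elements.
Cyclic subgroups by order — order 1: 1; order 2: 7; order 7: 1.
Total: 9.

9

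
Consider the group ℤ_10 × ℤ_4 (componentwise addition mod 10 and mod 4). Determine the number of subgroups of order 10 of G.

3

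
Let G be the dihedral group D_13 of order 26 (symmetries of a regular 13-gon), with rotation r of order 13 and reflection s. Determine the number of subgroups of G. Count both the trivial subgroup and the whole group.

16

|G| = 26, so by Lagrange every subgroup order divides 26. Divisors: 1, 2, 13, 26.
Subgroups by order — order 1: 1; order 2: 13; order 13: 1; order 26: 1.
Total: 1 + 13 + 1 + 1 = 16.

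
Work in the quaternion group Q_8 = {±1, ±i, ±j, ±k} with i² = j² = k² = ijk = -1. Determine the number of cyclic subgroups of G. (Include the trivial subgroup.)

5

A cyclic subgroup of order d is generated by each of its φ(d) elements of order d, so the cyclic subgroups of order d number (#elements of order d)/φ(d).
Cyclic subgroups by order — order 1: 1; order 2: 1; order 4: 3.
Total: 5.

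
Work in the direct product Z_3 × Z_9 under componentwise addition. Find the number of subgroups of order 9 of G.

4

|G| = 27 and 9 | 27, so subgroups of order 9 are possible by Lagrange.
The subgroups of order 9 are: {(0,0), (0,1), (0,2), (0,3), (0,4), (0,5), (0,6), (0,7), (0,8)}; {(0,0), (0,3), (0,6), (1,0), (1,3), (1,6), (2,0), (2,3), (2,6)}; {(0,0), (0,3), (0,6), (1,1), (1,4), (1,7), (2,2), (2,5), (2,8)}; {(0,0), (0,3), (0,6), (1,2), (1,5), (1,8), (2,1), (2,4), (2,7)}.
So G has 4 subgroups of order 9.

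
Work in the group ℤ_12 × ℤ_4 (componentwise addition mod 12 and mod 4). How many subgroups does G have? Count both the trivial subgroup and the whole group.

|G| = 48, so by Lagrange every subgroup order divides 48. Divisors: 1, 2, 3, 4, 6, 8, 12, 16, 24, 48.
Subgroups by order — order 1: 1; order 2: 3; order 3: 1; order 4: 7; order 6: 3; order 8: 3; order 12: 7; order 16: 1; order 24: 3; order 48: 1.
Total: 1 + 3 + 1 + 7 + 3 + 3 + 7 + 1 + 3 + 1 = 30.

30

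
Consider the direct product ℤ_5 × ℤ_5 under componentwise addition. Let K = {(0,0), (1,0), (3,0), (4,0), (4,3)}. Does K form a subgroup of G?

No

(4,3) ∈ K but its inverse (1,2) ∉ K, so K is not a subgroup.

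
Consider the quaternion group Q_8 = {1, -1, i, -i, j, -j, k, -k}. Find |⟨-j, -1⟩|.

4

|⟨-j⟩| = 4 and |⟨-1⟩| = 2, so |H| is a multiple of lcm(4, 2) = 4 and divides |G| = 8.
Closing under the operation: H = {1, -1, j, -j}, so |H| = 4.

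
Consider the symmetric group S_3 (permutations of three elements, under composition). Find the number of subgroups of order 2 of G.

3

|G| = 6 and 2 | 6, so subgroups of order 2 are possible by Lagrange.
The subgroups of order 2 are: {e, (1 2)}; {e, (1 3)}; {e, (2 3)}.
So G has 3 subgroups of order 2.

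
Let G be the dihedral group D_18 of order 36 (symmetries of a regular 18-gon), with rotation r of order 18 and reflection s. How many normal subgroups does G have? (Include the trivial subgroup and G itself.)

9

G has 45 subgroups. Checking conjugation-invariance by order — order 1: 1/1 normal; order 2: 1/19 normal; order 3: 1/1 normal; order 4: 0/9 normal; order 6: 1/7 normal; order 9: 1/1 normal; order 12: 0/3 normal; order 18: 3/3 normal; order 36: 1/1 normal.
Total normal subgroups: 9.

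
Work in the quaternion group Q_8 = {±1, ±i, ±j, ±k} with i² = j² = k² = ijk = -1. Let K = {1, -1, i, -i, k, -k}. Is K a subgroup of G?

No

|K| = 6 does not divide |G| = 8, so by Lagrange K is not a subgroup.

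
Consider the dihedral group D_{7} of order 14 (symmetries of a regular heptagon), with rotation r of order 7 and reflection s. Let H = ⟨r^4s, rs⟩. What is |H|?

|⟨r^4s⟩| = 2 and |⟨rs⟩| = 2, so |H| is a multiple of lcm(2, 2) = 2 and divides |G| = 14.
Closing {r^4s, rs} under the group operation gives all of G, so |H| = 14.

14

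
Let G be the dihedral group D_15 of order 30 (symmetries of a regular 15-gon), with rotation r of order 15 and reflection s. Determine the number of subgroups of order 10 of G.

3

|G| = 30 and 10 | 30, so subgroups of order 10 are possible by Lagrange.
The subgroups of order 10 are: {e, r^3, r^6, r^9, r^12, rs, r^4s, r^7s, r^10s, r^13s}; {e, r^3, r^6, r^9, r^12, r^2s, r^5s, r^8s, r^11s, r^14s}; {e, r^3, r^6, r^9, r^12, s, r^3s, r^6s, r^9s, r^12s}.
So G has 3 subgroups of order 10.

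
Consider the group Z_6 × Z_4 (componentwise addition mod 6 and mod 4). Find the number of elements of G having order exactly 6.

6

An element (a,b) has order lcm(ord(a), ord(b)); count pairs with lcm equal to 6.
Enumerating gives 6 such elements.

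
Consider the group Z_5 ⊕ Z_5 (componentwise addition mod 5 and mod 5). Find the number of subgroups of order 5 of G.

6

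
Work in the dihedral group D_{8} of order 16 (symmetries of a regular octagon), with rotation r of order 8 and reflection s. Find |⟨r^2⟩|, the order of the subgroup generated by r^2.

4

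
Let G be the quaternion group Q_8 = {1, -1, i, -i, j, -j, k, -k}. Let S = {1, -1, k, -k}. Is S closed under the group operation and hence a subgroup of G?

|S| = 4 divides |G| = 8, consistent with Lagrange.
S contains the identity, every element's inverse is in S, and S is closed under ·: it is a subgroup.
In fact S = ⟨-k⟩.

Yes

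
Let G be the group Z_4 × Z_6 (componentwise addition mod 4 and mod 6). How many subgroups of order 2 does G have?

|G| = 24 and 2 | 24, so subgroups of order 2 are possible by Lagrange.
The subgroups of order 2 are: {(0,0), (0,3)}; {(0,0), (2,0)}; {(0,0), (2,3)}.
So G has 3 subgroups of order 2.

3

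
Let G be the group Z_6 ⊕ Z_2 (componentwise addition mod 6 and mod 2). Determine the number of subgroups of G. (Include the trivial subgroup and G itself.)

10

|G| = 12, so by Lagrange every subgroup order divides 12. Divisors: 1, 2, 3, 4, 6, 12.
Subgroups by order — order 1: 1; order 2: 3; order 3: 1; order 4: 1; order 6: 3; order 12: 1.
Total: 1 + 3 + 1 + 1 + 3 + 1 = 10.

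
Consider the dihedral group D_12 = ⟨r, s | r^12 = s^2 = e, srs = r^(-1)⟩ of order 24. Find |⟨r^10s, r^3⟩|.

8

|⟨r^10s⟩| = 2 and |⟨r^3⟩| = 4, so |H| is a multiple of lcm(2, 4) = 4 and divides |G| = 24.
Closing under the operation: H = {e, r^3, r^6, r^9, rs, r^4s, r^7s, r^10s}, so |H| = 8.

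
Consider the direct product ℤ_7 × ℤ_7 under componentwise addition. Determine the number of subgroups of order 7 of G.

|G| = 49 and 7 | 49, so subgroups of order 7 are possible by Lagrange.
The subgroups of order 7 are: {(0,0), (0,1), (0,2), (0,3), (0,4), (0,5), (0,6)}; {(0,0), (1,0), (2,0), (3,0), (4,0), (5,0), (6,0)}; {(0,0), (1,1), (2,2), (3,3), (4,4), (5,5), (6,6)}; {(0,0), (1,2), (2,4), (3,6), (4,1), (5,3), (6,5)}; … (8 in all).
So G has 8 subgroups of order 7.

8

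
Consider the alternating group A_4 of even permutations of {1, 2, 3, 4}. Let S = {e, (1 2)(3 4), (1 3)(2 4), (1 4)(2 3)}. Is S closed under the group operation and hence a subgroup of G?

Yes

|S| = 4 divides |G| = 12, consistent with Lagrange.
S contains the identity, every element's inverse is in S, and S is closed under ∘: it is a subgroup.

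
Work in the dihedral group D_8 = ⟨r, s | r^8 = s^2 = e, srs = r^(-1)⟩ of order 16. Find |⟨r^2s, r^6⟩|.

8

|⟨r^2s⟩| = 2 and |⟨r^6⟩| = 4, so |H| is a multiple of lcm(2, 4) = 4 and divides |G| = 16.
Closing under the operation: H = {e, r^2, r^4, r^6, s, r^2s, r^4s, r^6s}, so |H| = 8.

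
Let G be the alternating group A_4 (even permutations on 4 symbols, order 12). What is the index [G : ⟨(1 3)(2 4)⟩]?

6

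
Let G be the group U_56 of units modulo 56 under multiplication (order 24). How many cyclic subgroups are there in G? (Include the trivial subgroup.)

16

A cyclic subgroup of order d is generated by each of its φ(d) elements of order d, so the cyclic subgroups of order d number (#elements of order d)/φ(d).
Cyclic subgroups by order — order 1: 1; order 2: 7; order 3: 1; order 6: 7.
Total: 16.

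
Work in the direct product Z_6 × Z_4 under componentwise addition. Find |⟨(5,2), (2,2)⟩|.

12

|⟨(5,2)⟩| = 6 and |⟨(2,2)⟩| = 6, so |H| is a multiple of lcm(6, 6) = 6 and divides |G| = 24.
Closing under the operation: H = {(0,0), (0,2), (1,0), (1,2), (2,0), (2,2), (3,0), (3,2), (4,0), (4,2), (5,0), (5,2)}, so |H| = 12.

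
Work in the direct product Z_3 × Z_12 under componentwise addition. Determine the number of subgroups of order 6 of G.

|G| = 36 and 6 | 36, so subgroups of order 6 are possible by Lagrange.
The subgroups of order 6 are: {(0,0), (0,2), (0,4), (0,6), (0,8), (0,10)}; {(0,0), (0,6), (1,0), (1,6), (2,0), (2,6)}; {(0,0), (0,6), (1,4), (1,10), (2,2), (2,8)}; {(0,0), (0,6), (1,2), (1,8), (2,4), (2,10)}.
So G has 4 subgroups of order 6.

4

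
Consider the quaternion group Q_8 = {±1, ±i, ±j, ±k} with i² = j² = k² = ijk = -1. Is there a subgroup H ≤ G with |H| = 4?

Yes

4 | 8. A subgroup of order 4 is {1, -1, i, -i}.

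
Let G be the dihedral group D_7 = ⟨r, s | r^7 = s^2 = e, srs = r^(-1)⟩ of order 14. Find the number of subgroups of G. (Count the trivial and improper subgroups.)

10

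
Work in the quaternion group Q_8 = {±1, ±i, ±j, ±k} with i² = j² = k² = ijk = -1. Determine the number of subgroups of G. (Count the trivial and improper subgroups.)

6

|G| = 8, so by Lagrange every subgroup order divides 8. Divisors: 1, 2, 4, 8.
Subgroups by order — order 1: 1; order 2: 1; order 4: 3; order 8: 1.
Total: 1 + 1 + 3 + 1 = 6.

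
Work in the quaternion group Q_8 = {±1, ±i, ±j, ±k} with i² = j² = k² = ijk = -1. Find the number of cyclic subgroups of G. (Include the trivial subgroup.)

Group the elements of G by the cyclic subgroup they generate; each cyclic subgroup of order d accounts for φ(d) elements.
Cyclic subgroups by order — order 1: 1; order 2: 1; order 4: 3.
Total: 5.

5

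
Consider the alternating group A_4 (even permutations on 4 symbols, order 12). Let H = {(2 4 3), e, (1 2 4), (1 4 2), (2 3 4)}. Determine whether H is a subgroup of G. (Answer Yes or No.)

No

|H| = 5 does not divide |G| = 12, so by Lagrange H is not a subgroup.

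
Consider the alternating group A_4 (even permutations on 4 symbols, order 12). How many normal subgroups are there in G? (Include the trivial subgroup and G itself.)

3

G has 10 subgroups. Checking conjugation-invariance by order — order 1: 1/1 normal; order 2: 0/3 normal; order 3: 0/4 normal; order 4: 1/1 normal; order 12: 1/1 normal.
Total normal subgroups: 3.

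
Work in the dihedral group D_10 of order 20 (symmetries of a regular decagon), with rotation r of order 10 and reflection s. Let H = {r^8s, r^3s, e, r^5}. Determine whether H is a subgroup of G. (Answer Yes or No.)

Yes

|H| = 4 divides |G| = 20, consistent with Lagrange.
H contains the identity, every element's inverse is in H, and H is closed under ·: it is a subgroup.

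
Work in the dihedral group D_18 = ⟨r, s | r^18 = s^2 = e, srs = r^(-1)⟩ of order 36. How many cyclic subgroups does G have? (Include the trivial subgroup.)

24

Each element a generates a cyclic subgroup ⟨a⟩; distinct elements may generate the same one (a cyclic group of order d has φ(d) generators).
Cyclic subgroups by order — order 1: 1; order 2: 19; order 3: 1; order 6: 1; order 9: 1; order 18: 1.
Total: 24.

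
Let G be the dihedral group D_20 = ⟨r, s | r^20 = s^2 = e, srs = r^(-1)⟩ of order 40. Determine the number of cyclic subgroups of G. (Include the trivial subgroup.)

26

Each element a generates a cyclic subgroup ⟨a⟩; distinct elements may generate the same one (a cyclic group of order d has φ(d) generators).
Cyclic subgroups by order — order 1: 1; order 2: 21; order 4: 1; order 5: 1; order 10: 1; order 20: 1.
Total: 26.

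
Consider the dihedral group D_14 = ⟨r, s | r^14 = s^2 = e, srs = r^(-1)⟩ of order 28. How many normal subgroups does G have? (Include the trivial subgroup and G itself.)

G has 28 subgroups. Checking conjugation-invariance by order — order 1: 1/1 normal; order 2: 1/15 normal; order 4: 0/7 normal; order 7: 1/1 normal; order 14: 3/3 normal; order 28: 1/1 normal.
Total normal subgroups: 7.

7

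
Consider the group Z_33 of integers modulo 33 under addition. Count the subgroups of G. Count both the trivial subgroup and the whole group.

A cyclic group of order 33 has exactly one subgroup for each divisor of 33.
Divisors of 33: 1, 3, 11, 33.
So Z_33 has 4 subgroups.

4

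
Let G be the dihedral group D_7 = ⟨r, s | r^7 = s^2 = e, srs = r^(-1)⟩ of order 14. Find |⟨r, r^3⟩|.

7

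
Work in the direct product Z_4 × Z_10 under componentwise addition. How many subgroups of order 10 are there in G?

|G| = 40 and 10 | 40, so subgroups of order 10 are possible by Lagrange.
The subgroups of order 10 are: {(0,0), (0,1), (0,2), (0,3), (0,4), (0,5), (0,6), (0,7), (0,8), (0,9)}; {(0,0), (0,2), (0,4), (0,6), (0,8), (2,0), (2,2), (2,4), (2,6), (2,8)}; {(0,0), (0,2), (0,4), (0,6), (0,8), (2,1), (2,3), (2,5), (2,7), (2,9)}.
So G has 3 subgroups of order 10.

3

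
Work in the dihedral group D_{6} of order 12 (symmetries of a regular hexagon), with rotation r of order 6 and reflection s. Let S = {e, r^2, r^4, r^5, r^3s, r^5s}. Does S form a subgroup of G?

r^5 ∈ S but its inverse r ∉ S, so S is not a subgroup.

No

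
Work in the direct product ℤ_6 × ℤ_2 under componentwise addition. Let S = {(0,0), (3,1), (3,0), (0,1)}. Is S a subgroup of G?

|S| = 4 divides |G| = 12, consistent with Lagrange.
S contains the identity, every element's inverse is in S, and S is closed under +: it is a subgroup.

Yes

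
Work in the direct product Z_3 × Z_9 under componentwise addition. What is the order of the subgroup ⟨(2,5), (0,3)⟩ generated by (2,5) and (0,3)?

9

|⟨(2,5)⟩| = 9 and |⟨(0,3)⟩| = 3, so |H| is a multiple of lcm(9, 3) = 9 and divides |G| = 27.
Closing under the operation: H = {(0,0), (0,3), (0,6), (1,1), (1,4), (1,7), (2,2), (2,5), (2,8)}, so |H| = 9.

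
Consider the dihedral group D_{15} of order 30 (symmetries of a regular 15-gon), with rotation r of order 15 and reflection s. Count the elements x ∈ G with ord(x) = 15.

The elements of order 15 are: r, r^2, r^4, r^7, r^8, r^11, r^13, r^14.
That's 8.

8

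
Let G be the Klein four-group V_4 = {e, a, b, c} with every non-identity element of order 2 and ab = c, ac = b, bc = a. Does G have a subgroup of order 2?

2 | 4. A subgroup of order 2 is {e, a}.

Yes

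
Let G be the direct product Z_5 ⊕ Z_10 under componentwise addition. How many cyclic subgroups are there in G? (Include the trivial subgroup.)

14

Group the elements of G by the cyclic subgroup they generate; each cyclic subgroup of order d accounts for φ(d) elements.
Cyclic subgroups by order — order 1: 1; order 2: 1; order 5: 6; order 10: 6.
Total: 14.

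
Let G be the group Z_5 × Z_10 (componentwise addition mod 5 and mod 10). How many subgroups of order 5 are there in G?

|G| = 50 and 5 | 50, so subgroups of order 5 are possible by Lagrange.
The subgroups of order 5 are: {(0,0), (0,2), (0,4), (0,6), (0,8)}; {(0,0), (1,0), (2,0), (3,0), (4,0)}; {(0,0), (1,2), (2,4), (3,6), (4,8)}; {(0,0), (1,4), (2,8), (3,2), (4,6)}; … (6 in all).
So G has 6 subgroups of order 5.

6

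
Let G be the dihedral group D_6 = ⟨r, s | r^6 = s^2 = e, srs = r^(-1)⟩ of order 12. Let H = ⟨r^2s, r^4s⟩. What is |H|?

6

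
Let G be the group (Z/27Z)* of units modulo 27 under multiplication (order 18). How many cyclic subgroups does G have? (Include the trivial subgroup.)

Group the elements of G by the cyclic subgroup they generate; each cyclic subgroup of order d accounts for φ(d) elements.
Cyclic subgroups by order — order 1: 1; order 2: 1; order 3: 1; order 6: 1; order 9: 1; order 18: 1.
Total: 6.

6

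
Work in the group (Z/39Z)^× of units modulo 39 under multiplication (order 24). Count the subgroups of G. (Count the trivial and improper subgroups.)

16

|G| = 24, so by Lagrange every subgroup order divides 24. Divisors: 1, 2, 3, 4, 6, 8, 12, 24.
Subgroups by order — order 1: 1; order 2: 3; order 3: 1; order 4: 3; order 6: 3; order 8: 1; order 12: 3; order 24: 1.
Total: 1 + 3 + 1 + 3 + 3 + 1 + 3 + 1 = 16.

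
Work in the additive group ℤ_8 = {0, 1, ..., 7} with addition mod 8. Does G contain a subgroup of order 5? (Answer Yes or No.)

No

5 does not divide |G| = 8, so by Lagrange no subgroup of order 5 exists.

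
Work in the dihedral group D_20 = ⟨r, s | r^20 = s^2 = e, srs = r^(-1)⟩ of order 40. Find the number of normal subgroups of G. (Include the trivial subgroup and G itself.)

9

G has 48 subgroups. Checking conjugation-invariance by order — order 1: 1/1 normal; order 2: 1/21 normal; order 4: 1/11 normal; order 5: 1/1 normal; order 8: 0/5 normal; order 10: 1/5 normal; order 20: 3/3 normal; order 40: 1/1 normal.
Total normal subgroups: 9.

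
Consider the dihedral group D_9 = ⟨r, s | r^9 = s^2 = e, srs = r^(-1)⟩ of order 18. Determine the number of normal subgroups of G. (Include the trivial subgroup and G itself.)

G has 16 subgroups. Checking conjugation-invariance by order — order 1: 1/1 normal; order 2: 0/9 normal; order 3: 1/1 normal; order 6: 0/3 normal; order 9: 1/1 normal; order 18: 1/1 normal.
Total normal subgroups: 4.

4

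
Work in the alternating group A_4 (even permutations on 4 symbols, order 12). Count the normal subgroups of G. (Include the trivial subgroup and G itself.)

3

G has 10 subgroups. Checking conjugation-invariance by order — order 1: 1/1 normal; order 2: 0/3 normal; order 3: 0/4 normal; order 4: 1/1 normal; order 12: 1/1 normal.
Total normal subgroups: 3.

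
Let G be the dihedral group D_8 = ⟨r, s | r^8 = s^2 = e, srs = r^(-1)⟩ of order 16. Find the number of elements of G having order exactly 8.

The elements of order 8 are: r, r^3, r^5, r^7.
That's 4.

4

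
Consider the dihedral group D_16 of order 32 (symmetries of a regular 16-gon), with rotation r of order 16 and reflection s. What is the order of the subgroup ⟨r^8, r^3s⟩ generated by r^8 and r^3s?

4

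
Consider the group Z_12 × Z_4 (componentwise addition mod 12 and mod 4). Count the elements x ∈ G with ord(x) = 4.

An element (a,b) has order lcm(ord(a), ord(b)); count pairs with lcm equal to 4.
Enumerating gives 12 such elements.

12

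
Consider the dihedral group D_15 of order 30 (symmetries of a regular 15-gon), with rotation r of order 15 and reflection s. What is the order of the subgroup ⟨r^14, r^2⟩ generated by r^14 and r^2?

|⟨r^14⟩| = 15 and |⟨r^2⟩| = 15, so |H| is a multiple of lcm(15, 15) = 15 and divides |G| = 30.
Closing under the operation: H = {e, r, r^2, r^3, r^4, r^5, r^6, r^7, r^8, r^9, r^10, r^11, r^12, r^13, r^14}, so |H| = 15.

15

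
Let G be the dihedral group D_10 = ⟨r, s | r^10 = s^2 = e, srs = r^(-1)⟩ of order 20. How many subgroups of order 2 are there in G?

11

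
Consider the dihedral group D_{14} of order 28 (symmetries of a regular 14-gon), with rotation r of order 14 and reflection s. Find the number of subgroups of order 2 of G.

|G| = 28 and 2 | 28, so subgroups of order 2 are possible by Lagrange.
The subgroups of order 2 are: {e, r^10s}; {e, r^11s}; {e, r^12s}; {e, r^13s}; … (15 in all).
So G has 15 subgroups of order 2.

15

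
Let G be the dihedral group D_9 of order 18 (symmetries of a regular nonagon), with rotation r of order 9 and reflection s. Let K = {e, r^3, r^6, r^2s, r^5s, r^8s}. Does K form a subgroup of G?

|K| = 6 divides |G| = 18, consistent with Lagrange.
K contains the identity, every element's inverse is in K, and K is closed under ·: it is a subgroup.

Yes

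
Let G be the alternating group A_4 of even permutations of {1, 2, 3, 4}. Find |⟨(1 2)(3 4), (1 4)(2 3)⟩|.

|⟨(1 2)(3 4)⟩| = 2 and |⟨(1 4)(2 3)⟩| = 2, so |H| is a multiple of lcm(2, 2) = 2 and divides |G| = 12.
Closing under the operation: H = {e, (1 2)(3 4), (1 3)(2 4), (1 4)(2 3)}, so |H| = 4.

4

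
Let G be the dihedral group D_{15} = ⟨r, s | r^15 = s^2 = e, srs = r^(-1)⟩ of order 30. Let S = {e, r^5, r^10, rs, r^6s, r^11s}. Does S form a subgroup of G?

|S| = 6 divides |G| = 30, consistent with Lagrange.
S contains the identity, every element's inverse is in S, and S is closed under ·: it is a subgroup.

Yes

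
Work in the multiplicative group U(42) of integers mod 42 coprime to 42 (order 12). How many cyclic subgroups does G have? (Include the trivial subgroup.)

Each element a generates a cyclic subgroup ⟨a⟩; distinct elements may generate the same one (a cyclic group of order d has φ(d) generators).
Cyclic subgroups by order — order 1: 1; order 2: 3; order 3: 1; order 6: 3.
Total: 8.

8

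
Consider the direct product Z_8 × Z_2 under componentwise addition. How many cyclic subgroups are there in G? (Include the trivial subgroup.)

8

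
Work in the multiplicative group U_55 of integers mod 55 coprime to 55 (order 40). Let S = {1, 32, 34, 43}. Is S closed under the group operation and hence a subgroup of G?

Yes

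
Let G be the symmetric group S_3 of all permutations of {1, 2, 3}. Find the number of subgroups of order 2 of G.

|G| = 6 and 2 | 6, so subgroups of order 2 are possible by Lagrange.
The subgroups of order 2 are: {e, (1 2)}; {e, (1 3)}; {e, (2 3)}.
So G has 3 subgroups of order 2.

3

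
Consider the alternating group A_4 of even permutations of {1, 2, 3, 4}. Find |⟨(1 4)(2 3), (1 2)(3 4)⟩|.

|⟨(1 4)(2 3)⟩| = 2 and |⟨(1 2)(3 4)⟩| = 2, so |H| is a multiple of lcm(2, 2) = 2 and divides |G| = 12.
Closing under the operation: H = {e, (1 2)(3 4), (1 3)(2 4), (1 4)(2 3)}, so |H| = 4.

4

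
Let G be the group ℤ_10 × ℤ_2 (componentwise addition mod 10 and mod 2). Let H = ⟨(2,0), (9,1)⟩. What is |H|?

|⟨(2,0)⟩| = 5 and |⟨(9,1)⟩| = 10, so |H| is a multiple of lcm(5, 10) = 10 and divides |G| = 20.
Closing under the operation: H = {(0,0), (1,1), (2,0), (3,1), (4,0), (5,1), (6,0), (7,1), (8,0), (9,1)}, so |H| = 10.

10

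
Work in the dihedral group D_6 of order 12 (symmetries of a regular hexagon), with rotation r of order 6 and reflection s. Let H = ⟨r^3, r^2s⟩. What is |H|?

4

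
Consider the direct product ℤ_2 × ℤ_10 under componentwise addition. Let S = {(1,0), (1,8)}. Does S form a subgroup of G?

No

The identity (0,0) ∉ S, so S is not a subgroup.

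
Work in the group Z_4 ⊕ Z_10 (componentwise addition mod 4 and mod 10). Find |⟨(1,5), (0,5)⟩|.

8

|⟨(1,5)⟩| = 4 and |⟨(0,5)⟩| = 2, so |H| is a multiple of lcm(4, 2) = 4 and divides |G| = 40.
Closing under the operation: H = {(0,0), (0,5), (1,0), (1,5), (2,0), (2,5), (3,0), (3,5)}, so |H| = 8.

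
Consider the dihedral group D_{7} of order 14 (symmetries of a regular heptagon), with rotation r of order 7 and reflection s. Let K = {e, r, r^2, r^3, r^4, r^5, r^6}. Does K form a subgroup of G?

Yes

|K| = 7 divides |G| = 14, consistent with Lagrange.
K contains the identity, every element's inverse is in K, and K is closed under ·: it is a subgroup.
In fact K = ⟨r^4⟩.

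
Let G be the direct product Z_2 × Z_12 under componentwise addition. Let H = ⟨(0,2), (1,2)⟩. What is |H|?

12

|⟨(0,2)⟩| = 6 and |⟨(1,2)⟩| = 6, so |H| is a multiple of lcm(6, 6) = 6 and divides |G| = 24.
Closing under the operation: H = {(0,0), (0,2), (0,4), (0,6), (0,8), (0,10), (1,0), (1,2), (1,4), (1,6), (1,8), (1,10)}, so |H| = 12.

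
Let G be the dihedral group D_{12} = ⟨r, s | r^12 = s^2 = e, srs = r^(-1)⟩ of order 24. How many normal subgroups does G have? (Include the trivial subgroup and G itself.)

G has 34 subgroups. Checking conjugation-invariance by order — order 1: 1/1 normal; order 2: 1/13 normal; order 3: 1/1 normal; order 4: 1/7 normal; order 6: 1/5 normal; order 8: 0/3 normal; order 12: 3/3 normal; order 24: 1/1 normal.
Total normal subgroups: 9.

9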